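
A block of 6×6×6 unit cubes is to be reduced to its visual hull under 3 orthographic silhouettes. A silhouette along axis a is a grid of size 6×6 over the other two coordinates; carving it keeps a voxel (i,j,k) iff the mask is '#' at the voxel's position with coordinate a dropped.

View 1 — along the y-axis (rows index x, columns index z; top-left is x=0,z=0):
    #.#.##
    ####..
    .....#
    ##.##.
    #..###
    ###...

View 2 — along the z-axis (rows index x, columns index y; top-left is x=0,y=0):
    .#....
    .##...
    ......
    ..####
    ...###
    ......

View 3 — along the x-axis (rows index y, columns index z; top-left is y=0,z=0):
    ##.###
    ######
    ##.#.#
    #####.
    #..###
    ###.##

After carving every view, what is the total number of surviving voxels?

start: 6×6×6 = 216 voxels
V1 y: intersect with XZ mask (20 set) -- 120 left
V2 z: intersect with XY mask (10 set) -- 40 left
V3 x: intersect with YZ mask (29 set) -- 34 left

voxel count = 34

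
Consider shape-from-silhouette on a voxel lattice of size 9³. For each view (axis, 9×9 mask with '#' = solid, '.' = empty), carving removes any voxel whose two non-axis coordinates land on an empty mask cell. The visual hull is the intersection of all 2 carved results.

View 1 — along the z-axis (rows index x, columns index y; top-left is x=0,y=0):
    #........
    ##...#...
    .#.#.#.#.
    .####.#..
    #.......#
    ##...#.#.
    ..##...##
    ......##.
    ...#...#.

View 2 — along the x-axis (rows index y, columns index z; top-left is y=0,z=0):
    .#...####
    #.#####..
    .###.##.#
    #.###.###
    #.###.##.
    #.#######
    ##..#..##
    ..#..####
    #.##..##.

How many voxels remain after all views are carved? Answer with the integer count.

before carving: 729 voxels (9×9×9)
  1. axis=2 (XY plane), |mask|=27  ⇒  voxels=243
  2. axis=0 (YZ plane), |mask|=53  ⇒  voxels=159

159 voxels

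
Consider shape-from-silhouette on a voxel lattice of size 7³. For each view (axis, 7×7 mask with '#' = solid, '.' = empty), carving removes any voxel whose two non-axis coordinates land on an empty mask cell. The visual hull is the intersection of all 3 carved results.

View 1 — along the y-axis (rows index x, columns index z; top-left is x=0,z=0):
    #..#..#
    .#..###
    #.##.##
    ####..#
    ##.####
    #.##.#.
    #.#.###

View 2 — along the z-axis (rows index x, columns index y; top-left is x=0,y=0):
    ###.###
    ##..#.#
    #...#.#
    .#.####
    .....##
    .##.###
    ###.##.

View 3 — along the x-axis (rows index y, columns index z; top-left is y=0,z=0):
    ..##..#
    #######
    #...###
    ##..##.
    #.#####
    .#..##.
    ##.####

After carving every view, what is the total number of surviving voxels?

remaining voxels: 94

start: 7×7×7 = 343 voxels
[1] y-view keeps 32 columns → grid now 224
[2] z-view keeps 30 columns → grid now 131
[3] x-view keeps 33 columns → grid now 94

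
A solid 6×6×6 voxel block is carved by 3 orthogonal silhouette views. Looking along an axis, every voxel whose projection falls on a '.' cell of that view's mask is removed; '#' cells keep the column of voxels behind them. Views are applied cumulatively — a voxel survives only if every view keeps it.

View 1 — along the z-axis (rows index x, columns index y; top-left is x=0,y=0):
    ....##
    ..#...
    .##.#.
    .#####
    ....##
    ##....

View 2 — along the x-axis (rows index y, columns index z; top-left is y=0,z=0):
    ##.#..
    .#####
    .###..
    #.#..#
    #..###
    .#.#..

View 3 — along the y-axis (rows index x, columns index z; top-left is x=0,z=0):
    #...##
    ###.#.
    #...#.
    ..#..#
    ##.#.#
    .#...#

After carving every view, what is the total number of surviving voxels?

before carving: 216 voxels (6×6×6)
[1] z-view keeps 15 columns → grid now 90
[2] x-view keeps 20 columns → grid now 52
[3] y-view keeps 17 columns → grid now 22

22 voxels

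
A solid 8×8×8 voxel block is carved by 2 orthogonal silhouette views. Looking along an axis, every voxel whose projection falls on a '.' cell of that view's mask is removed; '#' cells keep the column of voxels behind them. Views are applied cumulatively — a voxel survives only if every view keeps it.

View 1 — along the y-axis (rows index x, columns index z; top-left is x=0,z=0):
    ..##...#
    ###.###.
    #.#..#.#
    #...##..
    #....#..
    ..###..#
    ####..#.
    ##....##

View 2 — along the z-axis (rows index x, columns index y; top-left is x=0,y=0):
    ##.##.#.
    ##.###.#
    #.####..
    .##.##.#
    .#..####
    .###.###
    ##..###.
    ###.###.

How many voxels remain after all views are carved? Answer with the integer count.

169 voxels

before carving: 512 voxels (8×8×8)
V1 y: intersect with XZ mask (31 set) -- 248 left
V2 z: intersect with XY mask (43 set) -- 169 left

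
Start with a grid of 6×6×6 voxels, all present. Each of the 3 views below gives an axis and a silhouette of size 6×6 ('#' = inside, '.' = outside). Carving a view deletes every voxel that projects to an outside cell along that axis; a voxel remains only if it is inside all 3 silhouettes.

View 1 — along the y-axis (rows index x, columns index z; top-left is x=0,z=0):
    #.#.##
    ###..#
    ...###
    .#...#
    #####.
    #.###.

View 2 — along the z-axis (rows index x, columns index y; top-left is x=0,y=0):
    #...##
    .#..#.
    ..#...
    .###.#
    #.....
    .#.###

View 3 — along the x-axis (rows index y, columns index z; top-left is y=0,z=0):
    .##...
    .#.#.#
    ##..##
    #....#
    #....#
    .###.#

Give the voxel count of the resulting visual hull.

before carving: 216 voxels (6×6×6)
  1. axis=1 (XZ plane), |mask|=22  ⇒  voxels=132
  2. axis=2 (XY plane), |mask|=15  ⇒  voxels=52
  3. axis=0 (YZ plane), |mask|=17  ⇒  voxels=25

|visual hull| = 25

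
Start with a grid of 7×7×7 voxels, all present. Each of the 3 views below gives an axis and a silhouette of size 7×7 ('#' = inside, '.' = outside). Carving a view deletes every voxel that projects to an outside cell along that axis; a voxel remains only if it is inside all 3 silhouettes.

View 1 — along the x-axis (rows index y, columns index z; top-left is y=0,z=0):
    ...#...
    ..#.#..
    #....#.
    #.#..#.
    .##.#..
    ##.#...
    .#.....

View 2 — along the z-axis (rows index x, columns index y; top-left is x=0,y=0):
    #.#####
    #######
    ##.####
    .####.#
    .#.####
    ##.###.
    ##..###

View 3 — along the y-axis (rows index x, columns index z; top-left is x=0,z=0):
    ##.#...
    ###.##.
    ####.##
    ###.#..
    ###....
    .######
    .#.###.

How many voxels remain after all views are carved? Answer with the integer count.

initial block: 7^3 = 343
  1. axis=0 (YZ plane), |mask|=15  ⇒  voxels=105
  2. axis=2 (XY plane), |mask|=39  ⇒  voxels=86
  3. axis=1 (XZ plane), |mask|=31  ⇒  voxels=66

66 voxels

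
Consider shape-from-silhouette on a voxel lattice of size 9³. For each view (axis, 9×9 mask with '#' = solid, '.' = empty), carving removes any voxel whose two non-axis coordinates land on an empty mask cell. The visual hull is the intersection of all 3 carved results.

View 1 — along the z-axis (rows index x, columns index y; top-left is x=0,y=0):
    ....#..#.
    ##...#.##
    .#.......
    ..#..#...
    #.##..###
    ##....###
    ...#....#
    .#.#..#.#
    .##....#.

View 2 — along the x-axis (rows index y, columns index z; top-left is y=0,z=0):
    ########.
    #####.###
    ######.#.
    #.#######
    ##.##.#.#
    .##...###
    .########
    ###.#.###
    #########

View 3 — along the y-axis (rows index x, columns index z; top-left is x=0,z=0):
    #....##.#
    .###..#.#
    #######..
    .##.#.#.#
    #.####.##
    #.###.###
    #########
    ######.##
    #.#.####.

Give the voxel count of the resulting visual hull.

remaining voxels: 171

full grid |V| = 729
  1. axis=2 (XY plane), |mask|=30  ⇒  voxels=270
  2. axis=0 (YZ plane), |mask|=66  ⇒  voxels=229
  3. axis=1 (XZ plane), |mask|=58  ⇒  voxels=171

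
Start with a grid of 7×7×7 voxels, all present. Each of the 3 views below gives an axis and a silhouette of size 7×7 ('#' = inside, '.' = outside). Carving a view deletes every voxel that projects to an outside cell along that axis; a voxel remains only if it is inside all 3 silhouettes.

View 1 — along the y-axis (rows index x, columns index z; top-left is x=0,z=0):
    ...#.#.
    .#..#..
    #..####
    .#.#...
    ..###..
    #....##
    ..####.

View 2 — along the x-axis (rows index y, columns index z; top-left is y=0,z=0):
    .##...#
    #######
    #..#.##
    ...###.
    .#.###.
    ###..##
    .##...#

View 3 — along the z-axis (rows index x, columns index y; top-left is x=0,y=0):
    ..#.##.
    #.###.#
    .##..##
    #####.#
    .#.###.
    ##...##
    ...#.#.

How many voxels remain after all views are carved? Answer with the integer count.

voxel count = 52

full grid |V| = 343
  1. axis=1 (XZ plane), |mask|=21  ⇒  voxels=147
  2. axis=0 (YZ plane), |mask|=29  ⇒  voxels=86
  3. axis=2 (XY plane), |mask|=28  ⇒  voxels=52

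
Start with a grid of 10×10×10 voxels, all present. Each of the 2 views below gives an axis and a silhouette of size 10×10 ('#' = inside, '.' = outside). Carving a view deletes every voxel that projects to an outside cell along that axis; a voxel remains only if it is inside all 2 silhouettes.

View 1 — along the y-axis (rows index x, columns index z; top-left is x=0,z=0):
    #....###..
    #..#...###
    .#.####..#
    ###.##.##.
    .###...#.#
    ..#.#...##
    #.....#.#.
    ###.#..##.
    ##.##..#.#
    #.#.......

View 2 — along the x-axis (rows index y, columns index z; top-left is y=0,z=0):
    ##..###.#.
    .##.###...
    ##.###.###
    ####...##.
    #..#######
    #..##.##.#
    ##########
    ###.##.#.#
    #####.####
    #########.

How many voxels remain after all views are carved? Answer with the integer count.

|visual hull| = 361

before carving: 1000 voxels (10×10×10)
V1 y: intersect with XZ mask (48 set) -- 480 left
V2 x: intersect with YZ mask (74 set) -- 361 left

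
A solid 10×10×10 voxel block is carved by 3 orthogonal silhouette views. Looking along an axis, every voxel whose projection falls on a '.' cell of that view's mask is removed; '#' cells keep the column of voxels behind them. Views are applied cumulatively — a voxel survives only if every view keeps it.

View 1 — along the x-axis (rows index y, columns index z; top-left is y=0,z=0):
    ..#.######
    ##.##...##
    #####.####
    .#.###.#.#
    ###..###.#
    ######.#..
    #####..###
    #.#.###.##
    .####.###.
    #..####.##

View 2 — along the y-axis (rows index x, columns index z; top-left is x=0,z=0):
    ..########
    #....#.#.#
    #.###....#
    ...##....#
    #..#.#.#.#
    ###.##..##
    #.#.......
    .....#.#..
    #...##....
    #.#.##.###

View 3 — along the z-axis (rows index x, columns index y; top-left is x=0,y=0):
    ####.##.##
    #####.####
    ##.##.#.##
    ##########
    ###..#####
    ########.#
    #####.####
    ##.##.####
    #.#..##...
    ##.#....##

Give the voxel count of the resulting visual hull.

before carving: 1000 voxels (10×10×10)
  1. axis=0 (YZ plane), |mask|=71  ⇒  voxels=710
  2. axis=1 (XZ plane), |mask|=46  ⇒  voxels=333
  3. axis=2 (XY plane), |mask|=77  ⇒  voxels=248

voxel count = 248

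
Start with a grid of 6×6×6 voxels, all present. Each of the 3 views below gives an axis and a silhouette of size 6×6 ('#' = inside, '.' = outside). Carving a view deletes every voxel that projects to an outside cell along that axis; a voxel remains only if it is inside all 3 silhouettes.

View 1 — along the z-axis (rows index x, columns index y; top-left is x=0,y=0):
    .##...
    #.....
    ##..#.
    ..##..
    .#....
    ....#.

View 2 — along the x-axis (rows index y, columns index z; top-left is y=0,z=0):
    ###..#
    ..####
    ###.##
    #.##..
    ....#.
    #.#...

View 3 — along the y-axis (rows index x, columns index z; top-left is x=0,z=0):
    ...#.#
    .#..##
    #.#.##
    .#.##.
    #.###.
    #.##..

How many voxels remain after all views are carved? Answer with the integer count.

|visual hull| = 18

full grid |V| = 216
after view 1 [z-axis, 10 of 36 cells solid] → remaining = 60
after view 2 [x-axis, 19 of 36 cells solid] → remaining = 35
after view 3 [y-axis, 19 of 36 cells solid] → remaining = 18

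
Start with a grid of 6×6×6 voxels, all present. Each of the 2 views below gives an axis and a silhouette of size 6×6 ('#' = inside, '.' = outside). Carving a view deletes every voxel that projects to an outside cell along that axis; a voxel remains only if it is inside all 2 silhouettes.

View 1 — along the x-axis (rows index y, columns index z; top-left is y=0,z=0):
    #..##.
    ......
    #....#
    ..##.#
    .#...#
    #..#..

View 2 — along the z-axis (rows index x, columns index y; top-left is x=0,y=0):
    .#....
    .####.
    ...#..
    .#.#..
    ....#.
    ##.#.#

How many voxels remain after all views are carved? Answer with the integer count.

|visual hull| = 23

start: 6×6×6 = 216 voxels
V1 x: intersect with YZ mask (12 set) -- 72 left
V2 z: intersect with XY mask (13 set) -- 23 left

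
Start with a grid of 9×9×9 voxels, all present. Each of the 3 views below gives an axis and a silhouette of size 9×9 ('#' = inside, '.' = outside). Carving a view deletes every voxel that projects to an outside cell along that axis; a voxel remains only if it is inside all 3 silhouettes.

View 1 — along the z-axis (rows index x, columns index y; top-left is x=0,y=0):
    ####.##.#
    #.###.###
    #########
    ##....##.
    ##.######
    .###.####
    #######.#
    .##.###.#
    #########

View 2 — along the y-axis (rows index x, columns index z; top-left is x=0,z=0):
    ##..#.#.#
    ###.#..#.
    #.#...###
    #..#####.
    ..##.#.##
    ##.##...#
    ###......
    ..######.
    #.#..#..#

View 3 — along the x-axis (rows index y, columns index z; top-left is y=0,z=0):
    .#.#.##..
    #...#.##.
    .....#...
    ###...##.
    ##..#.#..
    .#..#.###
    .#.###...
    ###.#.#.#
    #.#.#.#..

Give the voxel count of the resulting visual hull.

|visual hull| = 134

initial block: 9^3 = 729
  1. axis=2 (XY plane), |mask|=65  ⇒  voxels=585
  2. axis=1 (XZ plane), |mask|=44  ⇒  voxels=310
  3. axis=0 (YZ plane), |mask|=37  ⇒  voxels=134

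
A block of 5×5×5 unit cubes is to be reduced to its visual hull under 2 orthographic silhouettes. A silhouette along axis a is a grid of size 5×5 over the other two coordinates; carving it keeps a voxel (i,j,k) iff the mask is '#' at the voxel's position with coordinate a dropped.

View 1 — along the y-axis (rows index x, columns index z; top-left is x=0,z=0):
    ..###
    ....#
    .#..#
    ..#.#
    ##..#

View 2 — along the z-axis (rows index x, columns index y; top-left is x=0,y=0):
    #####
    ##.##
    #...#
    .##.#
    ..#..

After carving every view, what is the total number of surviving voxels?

|visual hull| = 32

full grid |V| = 125
  1. axis=1 (XZ plane), |mask|=11  ⇒  voxels=55
  2. axis=2 (XY plane), |mask|=15  ⇒  voxels=32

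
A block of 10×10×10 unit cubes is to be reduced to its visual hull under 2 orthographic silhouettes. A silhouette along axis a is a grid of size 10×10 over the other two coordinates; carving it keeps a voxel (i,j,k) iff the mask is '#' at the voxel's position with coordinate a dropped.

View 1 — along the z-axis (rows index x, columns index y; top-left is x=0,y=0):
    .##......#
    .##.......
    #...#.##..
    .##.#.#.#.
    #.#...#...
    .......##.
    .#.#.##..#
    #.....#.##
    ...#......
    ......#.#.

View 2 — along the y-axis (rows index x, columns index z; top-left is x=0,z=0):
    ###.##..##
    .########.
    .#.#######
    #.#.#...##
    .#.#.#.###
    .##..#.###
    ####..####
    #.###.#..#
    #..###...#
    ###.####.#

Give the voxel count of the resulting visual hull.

remaining voxels: 209

full grid |V| = 1000
V1 z: intersect with XY mask (31 set) -- 310 left
V2 y: intersect with XZ mask (67 set) -- 209 left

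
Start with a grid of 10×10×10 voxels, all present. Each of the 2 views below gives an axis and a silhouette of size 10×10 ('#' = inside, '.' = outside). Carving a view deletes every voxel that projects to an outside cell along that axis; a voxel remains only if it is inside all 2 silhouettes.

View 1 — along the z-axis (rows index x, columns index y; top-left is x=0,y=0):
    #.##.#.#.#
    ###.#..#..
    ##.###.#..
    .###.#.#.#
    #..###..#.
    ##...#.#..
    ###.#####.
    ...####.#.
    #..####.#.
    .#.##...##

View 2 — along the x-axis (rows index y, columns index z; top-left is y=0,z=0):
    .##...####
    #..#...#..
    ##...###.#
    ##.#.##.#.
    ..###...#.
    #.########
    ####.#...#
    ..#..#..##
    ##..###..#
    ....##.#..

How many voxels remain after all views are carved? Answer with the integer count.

307 voxels

full grid |V| = 1000
  1. axis=2 (XY plane), |mask|=56  ⇒  voxels=560
  2. axis=0 (YZ plane), |mask|=53  ⇒  voxels=307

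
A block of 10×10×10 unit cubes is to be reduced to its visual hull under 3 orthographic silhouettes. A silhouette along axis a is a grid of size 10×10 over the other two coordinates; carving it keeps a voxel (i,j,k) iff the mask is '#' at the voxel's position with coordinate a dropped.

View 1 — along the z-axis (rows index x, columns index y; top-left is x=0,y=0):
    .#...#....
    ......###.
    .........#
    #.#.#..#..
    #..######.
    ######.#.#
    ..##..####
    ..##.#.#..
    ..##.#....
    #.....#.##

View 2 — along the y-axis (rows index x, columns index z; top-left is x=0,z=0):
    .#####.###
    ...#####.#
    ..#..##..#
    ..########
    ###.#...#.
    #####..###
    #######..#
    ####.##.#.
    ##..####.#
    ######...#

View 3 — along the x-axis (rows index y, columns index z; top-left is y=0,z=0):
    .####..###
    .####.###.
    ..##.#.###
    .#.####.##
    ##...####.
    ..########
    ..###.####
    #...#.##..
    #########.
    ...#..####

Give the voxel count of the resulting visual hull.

|visual hull| = 184

full grid |V| = 1000
[1] z-view keeps 42 columns → grid now 420
[2] y-view keeps 68 columns → grid now 294
[3] x-view keeps 66 columns → grid now 184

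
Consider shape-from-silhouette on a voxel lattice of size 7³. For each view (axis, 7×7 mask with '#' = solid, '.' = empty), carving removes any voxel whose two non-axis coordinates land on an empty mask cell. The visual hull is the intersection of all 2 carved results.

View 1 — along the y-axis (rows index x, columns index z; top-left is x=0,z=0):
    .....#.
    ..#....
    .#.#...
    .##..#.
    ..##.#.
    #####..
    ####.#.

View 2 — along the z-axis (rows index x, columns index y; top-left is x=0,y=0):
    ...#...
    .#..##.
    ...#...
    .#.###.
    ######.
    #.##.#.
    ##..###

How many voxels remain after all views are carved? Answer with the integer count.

before carving: 343 voxels (7×7×7)
  1. axis=1 (XZ plane), |mask|=20  ⇒  voxels=140
  2. axis=2 (XY plane), |mask|=24  ⇒  voxels=81

voxel count = 81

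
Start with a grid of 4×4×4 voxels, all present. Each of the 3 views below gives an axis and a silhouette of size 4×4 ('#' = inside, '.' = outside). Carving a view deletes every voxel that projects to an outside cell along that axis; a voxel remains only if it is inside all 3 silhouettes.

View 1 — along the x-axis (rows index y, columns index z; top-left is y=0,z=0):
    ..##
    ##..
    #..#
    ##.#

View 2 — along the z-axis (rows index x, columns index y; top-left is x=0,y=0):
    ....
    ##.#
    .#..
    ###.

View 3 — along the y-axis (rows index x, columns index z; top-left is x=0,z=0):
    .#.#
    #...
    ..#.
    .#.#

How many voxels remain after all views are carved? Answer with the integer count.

full grid |V| = 64
  1. axis=0 (YZ plane), |mask|=9  ⇒  voxels=36
  2. axis=2 (XY plane), |mask|=7  ⇒  voxels=15
  3. axis=1 (XZ plane), |mask|=6  ⇒  voxels=5

voxel count = 5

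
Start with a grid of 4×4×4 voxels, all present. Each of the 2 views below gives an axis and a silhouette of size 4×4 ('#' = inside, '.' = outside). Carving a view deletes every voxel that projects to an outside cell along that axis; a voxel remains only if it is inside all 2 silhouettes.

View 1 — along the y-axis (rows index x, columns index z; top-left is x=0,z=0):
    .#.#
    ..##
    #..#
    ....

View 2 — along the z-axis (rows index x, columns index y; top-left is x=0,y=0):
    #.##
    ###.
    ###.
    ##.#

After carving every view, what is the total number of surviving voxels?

initial block: 4^3 = 64
after view 1 [y-axis, 6 of 16 cells solid] → remaining = 24
after view 2 [z-axis, 12 of 16 cells solid] → remaining = 18

18 voxels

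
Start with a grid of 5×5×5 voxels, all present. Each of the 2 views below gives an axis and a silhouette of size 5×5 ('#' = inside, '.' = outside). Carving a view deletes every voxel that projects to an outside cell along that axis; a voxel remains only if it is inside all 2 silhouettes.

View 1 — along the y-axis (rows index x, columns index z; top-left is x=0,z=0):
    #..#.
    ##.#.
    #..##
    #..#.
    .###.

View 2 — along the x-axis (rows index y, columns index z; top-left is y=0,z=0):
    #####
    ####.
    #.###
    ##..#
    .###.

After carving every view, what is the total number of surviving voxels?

start: 5×5×5 = 125 voxels
V1 y: intersect with XZ mask (13 set) -- 65 left
V2 x: intersect with YZ mask (19 set) -- 51 left

voxel count = 51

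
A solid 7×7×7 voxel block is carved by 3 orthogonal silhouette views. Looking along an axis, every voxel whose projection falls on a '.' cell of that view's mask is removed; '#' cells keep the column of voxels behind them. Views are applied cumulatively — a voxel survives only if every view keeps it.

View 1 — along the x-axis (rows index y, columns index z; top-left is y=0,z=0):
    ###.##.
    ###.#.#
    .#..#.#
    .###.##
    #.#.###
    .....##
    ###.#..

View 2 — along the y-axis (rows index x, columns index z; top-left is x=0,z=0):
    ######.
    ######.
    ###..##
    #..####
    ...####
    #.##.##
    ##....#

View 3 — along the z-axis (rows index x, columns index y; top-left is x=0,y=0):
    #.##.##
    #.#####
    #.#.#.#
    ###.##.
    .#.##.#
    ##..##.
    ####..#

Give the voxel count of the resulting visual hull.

start: 7×7×7 = 343 voxels
V1 x: intersect with YZ mask (29 set) -- 203 left
V2 y: intersect with XZ mask (34 set) -- 138 left
V3 z: intersect with XY mask (33 set) -- 95 left

remaining voxels: 95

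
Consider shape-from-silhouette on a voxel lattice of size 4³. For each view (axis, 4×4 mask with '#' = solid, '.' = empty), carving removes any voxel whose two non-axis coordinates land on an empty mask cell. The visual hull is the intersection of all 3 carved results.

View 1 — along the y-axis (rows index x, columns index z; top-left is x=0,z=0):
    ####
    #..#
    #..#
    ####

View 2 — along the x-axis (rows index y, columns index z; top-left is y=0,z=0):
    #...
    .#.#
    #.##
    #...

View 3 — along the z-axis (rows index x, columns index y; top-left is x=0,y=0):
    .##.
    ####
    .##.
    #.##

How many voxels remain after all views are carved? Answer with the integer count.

initial block: 4^3 = 64
after view 1 [y-axis, 12 of 16 cells solid] → remaining = 48
after view 2 [x-axis, 7 of 16 cells solid] → remaining = 24
after view 3 [z-axis, 11 of 16 cells solid] → remaining = 18

18 voxels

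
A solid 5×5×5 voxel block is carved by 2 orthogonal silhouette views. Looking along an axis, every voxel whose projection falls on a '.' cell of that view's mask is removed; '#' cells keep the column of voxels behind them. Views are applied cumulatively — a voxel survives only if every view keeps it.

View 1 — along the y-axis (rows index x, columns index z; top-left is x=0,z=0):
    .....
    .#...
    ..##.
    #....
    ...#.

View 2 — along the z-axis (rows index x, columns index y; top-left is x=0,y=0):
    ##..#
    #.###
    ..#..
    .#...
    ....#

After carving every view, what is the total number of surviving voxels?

start: 5×5×5 = 125 voxels
[1] y-view keeps 5 columns → grid now 25
[2] z-view keeps 10 columns → grid now 8

8 voxels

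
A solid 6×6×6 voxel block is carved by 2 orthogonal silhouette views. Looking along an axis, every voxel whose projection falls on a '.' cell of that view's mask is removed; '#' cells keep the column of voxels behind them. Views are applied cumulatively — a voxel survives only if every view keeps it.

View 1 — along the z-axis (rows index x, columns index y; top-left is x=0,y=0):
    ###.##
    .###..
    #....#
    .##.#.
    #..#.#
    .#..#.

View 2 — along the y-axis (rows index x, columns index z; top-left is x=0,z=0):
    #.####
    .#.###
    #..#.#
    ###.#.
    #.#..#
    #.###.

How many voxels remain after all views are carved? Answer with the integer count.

before carving: 216 voxels (6×6×6)
after view 1 [z-axis, 18 of 36 cells solid] → remaining = 108
after view 2 [y-axis, 23 of 36 cells solid] → remaining = 72

72 voxels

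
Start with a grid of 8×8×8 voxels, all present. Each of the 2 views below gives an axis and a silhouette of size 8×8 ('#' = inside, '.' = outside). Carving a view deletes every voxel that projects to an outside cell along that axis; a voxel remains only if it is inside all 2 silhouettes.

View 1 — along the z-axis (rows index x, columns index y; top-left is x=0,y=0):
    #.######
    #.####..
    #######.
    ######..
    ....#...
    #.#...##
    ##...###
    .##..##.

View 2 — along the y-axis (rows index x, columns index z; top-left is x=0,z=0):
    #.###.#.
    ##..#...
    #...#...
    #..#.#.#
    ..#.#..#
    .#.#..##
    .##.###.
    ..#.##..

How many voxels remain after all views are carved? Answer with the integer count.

remaining voxels: 144

initial block: 8^3 = 512
step 1: project along z, AND mask (39/64) → |grid| = 312
step 2: project along y, AND mask (29/64) → |grid| = 144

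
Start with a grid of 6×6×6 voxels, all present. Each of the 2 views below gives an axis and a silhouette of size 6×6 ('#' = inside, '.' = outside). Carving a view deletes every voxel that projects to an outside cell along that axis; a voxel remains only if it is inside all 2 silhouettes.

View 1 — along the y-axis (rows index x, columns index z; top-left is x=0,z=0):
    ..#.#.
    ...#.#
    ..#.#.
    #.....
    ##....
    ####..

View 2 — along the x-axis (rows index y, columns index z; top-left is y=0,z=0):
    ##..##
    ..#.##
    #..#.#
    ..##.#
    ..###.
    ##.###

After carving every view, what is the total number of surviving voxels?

full grid |V| = 216
step 1: project along y, AND mask (13/36) → |grid| = 78
step 2: project along x, AND mask (21/36) → |grid| = 43

43 voxels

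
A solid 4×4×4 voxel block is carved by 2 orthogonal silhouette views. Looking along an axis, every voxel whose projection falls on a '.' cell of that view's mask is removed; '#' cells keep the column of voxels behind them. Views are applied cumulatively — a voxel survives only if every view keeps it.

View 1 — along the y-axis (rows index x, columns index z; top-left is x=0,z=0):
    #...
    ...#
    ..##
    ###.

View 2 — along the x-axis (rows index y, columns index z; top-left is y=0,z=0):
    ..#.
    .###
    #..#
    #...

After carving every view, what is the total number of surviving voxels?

|visual hull| = 13

before carving: 64 voxels (4×4×4)
V1 y: intersect with XZ mask (7 set) -- 28 left
V2 x: intersect with YZ mask (7 set) -- 13 left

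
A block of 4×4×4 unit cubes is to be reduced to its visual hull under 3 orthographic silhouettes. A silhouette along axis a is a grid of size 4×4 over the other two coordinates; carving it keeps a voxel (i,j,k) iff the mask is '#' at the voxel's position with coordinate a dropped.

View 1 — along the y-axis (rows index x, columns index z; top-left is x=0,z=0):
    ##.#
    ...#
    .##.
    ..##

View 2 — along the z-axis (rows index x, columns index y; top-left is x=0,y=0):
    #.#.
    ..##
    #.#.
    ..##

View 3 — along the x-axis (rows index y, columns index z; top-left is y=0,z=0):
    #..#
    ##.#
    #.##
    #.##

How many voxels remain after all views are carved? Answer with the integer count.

start: 4×4×4 = 64 voxels
after view 1 [y-axis, 8 of 16 cells solid] → remaining = 32
after view 2 [z-axis, 8 of 16 cells solid] → remaining = 16
after view 3 [x-axis, 11 of 16 cells solid] → remaining = 11

remaining voxels: 11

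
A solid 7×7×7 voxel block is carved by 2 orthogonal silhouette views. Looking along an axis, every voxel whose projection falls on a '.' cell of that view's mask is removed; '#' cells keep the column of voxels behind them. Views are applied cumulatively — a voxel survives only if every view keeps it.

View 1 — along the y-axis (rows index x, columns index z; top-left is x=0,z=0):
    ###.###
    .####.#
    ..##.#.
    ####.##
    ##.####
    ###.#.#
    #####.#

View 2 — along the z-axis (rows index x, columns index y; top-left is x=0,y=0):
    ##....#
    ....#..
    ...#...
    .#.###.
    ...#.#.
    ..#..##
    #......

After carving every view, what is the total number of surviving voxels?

|visual hull| = 83

start: 7×7×7 = 343 voxels
after view 1 [y-axis, 37 of 49 cells solid] → remaining = 259
after view 2 [z-axis, 15 of 49 cells solid] → remaining = 83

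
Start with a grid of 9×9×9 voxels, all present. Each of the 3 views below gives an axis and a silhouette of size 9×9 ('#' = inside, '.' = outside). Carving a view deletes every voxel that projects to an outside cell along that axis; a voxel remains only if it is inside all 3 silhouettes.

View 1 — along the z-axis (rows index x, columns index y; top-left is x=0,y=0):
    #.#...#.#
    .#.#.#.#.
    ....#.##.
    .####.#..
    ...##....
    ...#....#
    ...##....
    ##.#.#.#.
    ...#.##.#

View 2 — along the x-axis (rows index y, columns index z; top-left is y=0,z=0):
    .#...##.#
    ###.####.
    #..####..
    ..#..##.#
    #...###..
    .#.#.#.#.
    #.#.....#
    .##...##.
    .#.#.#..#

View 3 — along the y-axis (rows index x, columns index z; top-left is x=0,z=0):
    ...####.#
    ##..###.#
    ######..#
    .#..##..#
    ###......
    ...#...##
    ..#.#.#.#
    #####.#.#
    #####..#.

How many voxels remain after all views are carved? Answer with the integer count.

75 voxels

start: 9×9×9 = 729 voxels
[1] z-view keeps 31 columns → grid now 279
[2] x-view keeps 39 columns → grid now 131
[3] y-view keeps 45 columns → grid now 75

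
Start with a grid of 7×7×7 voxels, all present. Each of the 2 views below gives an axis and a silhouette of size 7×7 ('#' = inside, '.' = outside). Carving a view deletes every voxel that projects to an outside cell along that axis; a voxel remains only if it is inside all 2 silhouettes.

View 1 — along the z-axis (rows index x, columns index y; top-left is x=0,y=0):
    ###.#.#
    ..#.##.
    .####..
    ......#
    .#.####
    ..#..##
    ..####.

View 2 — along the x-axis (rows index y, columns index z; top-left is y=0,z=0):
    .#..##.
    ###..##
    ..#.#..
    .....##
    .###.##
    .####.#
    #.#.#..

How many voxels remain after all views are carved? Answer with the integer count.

initial block: 7^3 = 343
carve view 1 (along z, XY-mask fill 25/49): 175 voxels remain
carve view 2 (along x, YZ-mask fill 25/49): 91 voxels remain

91 voxels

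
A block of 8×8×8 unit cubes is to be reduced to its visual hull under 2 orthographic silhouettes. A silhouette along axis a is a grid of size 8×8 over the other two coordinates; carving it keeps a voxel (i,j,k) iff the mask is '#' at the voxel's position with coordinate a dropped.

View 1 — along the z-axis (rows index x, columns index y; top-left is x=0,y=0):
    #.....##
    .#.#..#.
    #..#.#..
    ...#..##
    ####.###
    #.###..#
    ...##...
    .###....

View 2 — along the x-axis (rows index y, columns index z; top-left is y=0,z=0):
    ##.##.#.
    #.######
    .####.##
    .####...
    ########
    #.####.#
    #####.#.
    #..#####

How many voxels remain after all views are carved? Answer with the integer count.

start: 8×8×8 = 512 voxels
step 1: project along z, AND mask (29/64) → |grid| = 232
step 2: project along x, AND mask (48/64) → |grid| = 163

remaining voxels: 163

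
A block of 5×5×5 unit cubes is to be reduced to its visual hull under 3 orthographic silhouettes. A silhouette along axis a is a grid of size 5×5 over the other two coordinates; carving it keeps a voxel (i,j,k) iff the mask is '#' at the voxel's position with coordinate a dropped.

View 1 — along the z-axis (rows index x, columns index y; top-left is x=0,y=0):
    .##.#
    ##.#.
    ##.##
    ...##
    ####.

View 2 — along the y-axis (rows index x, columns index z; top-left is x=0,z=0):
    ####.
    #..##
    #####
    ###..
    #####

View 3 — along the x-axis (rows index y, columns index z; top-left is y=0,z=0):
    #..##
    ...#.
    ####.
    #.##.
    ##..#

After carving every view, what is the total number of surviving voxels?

|visual hull| = 38

initial block: 5^3 = 125
V1 z: intersect with XY mask (16 set) -- 80 left
V2 y: intersect with XZ mask (20 set) -- 67 left
V3 x: intersect with YZ mask (14 set) -- 38 left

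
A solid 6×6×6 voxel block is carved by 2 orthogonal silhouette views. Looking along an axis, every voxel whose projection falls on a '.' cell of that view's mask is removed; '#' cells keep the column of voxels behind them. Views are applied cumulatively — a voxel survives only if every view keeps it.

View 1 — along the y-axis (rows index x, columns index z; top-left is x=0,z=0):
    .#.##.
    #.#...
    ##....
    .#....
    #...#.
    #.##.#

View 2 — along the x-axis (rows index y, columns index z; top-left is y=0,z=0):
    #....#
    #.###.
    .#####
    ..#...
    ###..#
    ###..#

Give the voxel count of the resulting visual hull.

before carving: 216 voxels (6×6×6)
[1] y-view keeps 14 columns → grid now 84
[2] x-view keeps 20 columns → grid now 47

voxel count = 47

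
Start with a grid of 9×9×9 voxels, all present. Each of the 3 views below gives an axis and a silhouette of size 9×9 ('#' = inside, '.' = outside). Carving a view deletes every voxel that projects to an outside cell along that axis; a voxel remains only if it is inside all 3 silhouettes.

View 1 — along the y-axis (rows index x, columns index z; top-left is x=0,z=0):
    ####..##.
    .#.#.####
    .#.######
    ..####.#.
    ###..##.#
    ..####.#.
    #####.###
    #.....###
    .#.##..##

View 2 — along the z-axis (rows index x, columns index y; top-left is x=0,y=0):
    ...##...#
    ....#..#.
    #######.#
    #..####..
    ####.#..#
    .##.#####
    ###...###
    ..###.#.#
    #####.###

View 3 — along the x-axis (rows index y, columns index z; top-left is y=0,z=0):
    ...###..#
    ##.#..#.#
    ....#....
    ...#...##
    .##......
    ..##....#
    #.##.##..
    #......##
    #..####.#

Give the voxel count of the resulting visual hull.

initial block: 9^3 = 729
step 1: project along y, AND mask (52/81) → |grid| = 468
step 2: project along z, AND mask (50/81) → |grid| = 290
step 3: project along x, AND mask (32/81) → |grid| = 114

voxel count = 114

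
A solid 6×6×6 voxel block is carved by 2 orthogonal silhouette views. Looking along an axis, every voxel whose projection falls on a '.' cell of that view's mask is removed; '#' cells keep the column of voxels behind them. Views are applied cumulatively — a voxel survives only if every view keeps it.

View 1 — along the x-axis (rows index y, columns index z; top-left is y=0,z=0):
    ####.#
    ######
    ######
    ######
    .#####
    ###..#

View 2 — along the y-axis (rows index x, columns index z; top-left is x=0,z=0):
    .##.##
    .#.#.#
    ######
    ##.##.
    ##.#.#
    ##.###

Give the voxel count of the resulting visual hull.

remaining voxels: 139

initial block: 6^3 = 216
carve view 1 (along x, YZ-mask fill 32/36): 192 voxels remain
carve view 2 (along y, XZ-mask fill 26/36): 139 voxels remain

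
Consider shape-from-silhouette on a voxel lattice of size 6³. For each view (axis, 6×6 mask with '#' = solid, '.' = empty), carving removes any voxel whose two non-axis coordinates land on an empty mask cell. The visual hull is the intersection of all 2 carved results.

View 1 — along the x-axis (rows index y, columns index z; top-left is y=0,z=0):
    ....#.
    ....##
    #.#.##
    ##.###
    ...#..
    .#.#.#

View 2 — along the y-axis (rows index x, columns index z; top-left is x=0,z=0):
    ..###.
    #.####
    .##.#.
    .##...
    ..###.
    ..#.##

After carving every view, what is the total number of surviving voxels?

remaining voxels: 49

before carving: 216 voxels (6×6×6)
step 1: project along x, AND mask (16/36) → |grid| = 96
step 2: project along y, AND mask (19/36) → |grid| = 49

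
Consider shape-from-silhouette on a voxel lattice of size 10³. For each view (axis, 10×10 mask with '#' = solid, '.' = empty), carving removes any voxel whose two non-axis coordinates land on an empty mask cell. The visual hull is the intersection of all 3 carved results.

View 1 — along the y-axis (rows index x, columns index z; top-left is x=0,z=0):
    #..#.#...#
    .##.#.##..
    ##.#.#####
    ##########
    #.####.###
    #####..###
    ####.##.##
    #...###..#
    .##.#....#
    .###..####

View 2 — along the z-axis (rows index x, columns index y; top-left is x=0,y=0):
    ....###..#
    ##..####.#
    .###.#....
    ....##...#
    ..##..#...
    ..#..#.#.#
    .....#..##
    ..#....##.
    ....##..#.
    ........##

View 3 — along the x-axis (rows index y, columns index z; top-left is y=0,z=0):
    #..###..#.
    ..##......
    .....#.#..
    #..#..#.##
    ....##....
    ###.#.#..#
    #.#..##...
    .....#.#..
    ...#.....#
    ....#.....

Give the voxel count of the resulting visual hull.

full grid |V| = 1000
  1. axis=1 (XZ plane), |mask|=67  ⇒  voxels=670
  2. axis=2 (XY plane), |mask|=36  ⇒  voxels=234
  3. axis=0 (YZ plane), |mask|=31  ⇒  voxels=72

|visual hull| = 72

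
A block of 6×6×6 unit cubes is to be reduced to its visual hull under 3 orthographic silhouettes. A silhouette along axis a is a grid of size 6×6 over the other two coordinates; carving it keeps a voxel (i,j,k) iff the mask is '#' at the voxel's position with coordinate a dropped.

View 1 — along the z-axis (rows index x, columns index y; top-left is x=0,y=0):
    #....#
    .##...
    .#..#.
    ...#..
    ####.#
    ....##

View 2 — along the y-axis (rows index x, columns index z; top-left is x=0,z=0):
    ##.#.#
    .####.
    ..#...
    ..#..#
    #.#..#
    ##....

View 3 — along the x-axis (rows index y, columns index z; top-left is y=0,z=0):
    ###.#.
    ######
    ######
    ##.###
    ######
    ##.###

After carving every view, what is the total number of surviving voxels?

full grid |V| = 216
[1] z-view keeps 14 columns → grid now 84
[2] y-view keeps 16 columns → grid now 39
[3] x-view keeps 32 columns → grid now 33

voxel count = 33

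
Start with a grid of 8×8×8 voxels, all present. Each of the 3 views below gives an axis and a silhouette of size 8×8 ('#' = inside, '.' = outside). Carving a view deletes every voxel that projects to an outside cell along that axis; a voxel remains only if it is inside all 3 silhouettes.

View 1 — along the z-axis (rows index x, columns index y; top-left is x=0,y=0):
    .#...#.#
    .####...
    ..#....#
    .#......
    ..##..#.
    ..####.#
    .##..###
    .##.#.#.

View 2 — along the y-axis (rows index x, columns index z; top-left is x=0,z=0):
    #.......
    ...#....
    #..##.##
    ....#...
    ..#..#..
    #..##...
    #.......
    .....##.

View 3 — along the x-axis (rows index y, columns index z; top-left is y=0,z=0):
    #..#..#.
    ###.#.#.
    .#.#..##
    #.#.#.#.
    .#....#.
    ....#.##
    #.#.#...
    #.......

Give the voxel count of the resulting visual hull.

start: 8×8×8 = 512 voxels
V1 z: intersect with XY mask (27 set) -- 216 left
V2 y: intersect with XZ mask (16 set) -- 52 left
V3 x: intersect with YZ mask (25 set) -- 21 left

|visual hull| = 21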